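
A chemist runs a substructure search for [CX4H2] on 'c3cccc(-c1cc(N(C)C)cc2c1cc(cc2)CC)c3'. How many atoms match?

The query [CX4H2] means: sp3 carbon (X4) with exactly two hydrogens.
Check the 21 heavy atoms by environment: 6× c (aromatic, H0, X3) → no; 10× c (aromatic, H1, X3) → no; 1× C (H2, X4) → match; 3× C (H3, X4) → no; 1× N (H0, X3) → no.
That gives 1 matching atom.

1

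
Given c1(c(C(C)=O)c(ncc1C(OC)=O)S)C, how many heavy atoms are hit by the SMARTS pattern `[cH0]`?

4

The query [cH0] means: aromatic carbon with no attached hydrogen (substituted or ring-fusion).
Check the 15 heavy atoms by environment: 1× n (aromatic, H0) → no; 1× c (aromatic, H1) → no; 4× c (aromatic, H0) → match; 1× S (H1) → no; 3× C (H3) → no; 2× C (H0) → no; 3× O (H0) → no.
That gives 4 matching atoms.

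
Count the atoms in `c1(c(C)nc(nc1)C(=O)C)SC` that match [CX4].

3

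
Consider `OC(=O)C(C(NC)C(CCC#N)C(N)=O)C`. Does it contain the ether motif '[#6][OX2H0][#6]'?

No

The pattern [#6][OX2H0][#6] describes an aliphatic oxygen bridging two carbons with no H on the oxygen — an ether.
The closest candidate here is a carboxylic acid group (-C(=O)OH), but the -OH oxygen has H1; the =O is OX1, not OX2. No other fragment satisfies the full query, so there is no match.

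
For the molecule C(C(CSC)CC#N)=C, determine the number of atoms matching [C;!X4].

3

The query [C;!X4] means: aliphatic carbon that does not have four total connections.
Check the 9 heavy atoms by environment: 4× C (X4) → no; 2× C (X3) → match; 1× C (X2) → match; 1× N (X1) → no; 1× S (X2) → no.
Summing the matching environments: 2 + 1 = 3 matching atoms.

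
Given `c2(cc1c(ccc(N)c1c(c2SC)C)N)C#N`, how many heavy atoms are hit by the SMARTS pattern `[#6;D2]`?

4

Check the 17 heavy atoms by environment: 7× c (aromatic, D3) → no; 3× c (aromatic, D2) → match; 2× C (D1) → no; 1× C (D2) → match; 3× N (D1) → no; 1× S (D2) → no.
Summing the matching environments: 3 + 1 = 4 matching atoms.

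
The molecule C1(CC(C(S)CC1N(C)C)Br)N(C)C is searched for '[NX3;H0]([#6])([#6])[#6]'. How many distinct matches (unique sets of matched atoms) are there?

[NX3;H0]([#6])([#6])[#6] is the SMARTS for a tertiary amine: a trivalent nitrogen with no H, bonded to three carbons.
The molecule carries 2 separate instances of a dimethylamino group (-N(CH3)2) meeting every constraint; each maps to a distinct set of atoms, giving 2 matches.

2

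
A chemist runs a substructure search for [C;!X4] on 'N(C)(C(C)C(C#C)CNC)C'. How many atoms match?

The query [C;!X4] means: aliphatic carbon that does not have four total connections.
Check the 11 heavy atoms by environment: 7× C (X4) → no; 2× N (X3) → no; 2× C (X2) → match.
That gives 2 matching atoms.

2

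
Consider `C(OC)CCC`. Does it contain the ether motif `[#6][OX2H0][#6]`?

The pattern [#6][OX2H0][#6] describes an aliphatic oxygen bridging two carbons with no H on the oxygen — an ether.
The molecule carries a methoxy ether (-OCH3), whose atoms satisfy every constraint of the query, so the pattern matches.

Yes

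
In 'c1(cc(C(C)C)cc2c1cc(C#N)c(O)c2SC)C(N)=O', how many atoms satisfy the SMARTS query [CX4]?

4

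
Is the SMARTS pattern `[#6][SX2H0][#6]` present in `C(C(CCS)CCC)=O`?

No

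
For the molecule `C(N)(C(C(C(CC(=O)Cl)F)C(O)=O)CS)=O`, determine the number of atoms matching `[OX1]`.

The query [OX1] means: aliphatic oxygen with one total connection — typically a carbonyl =O or an oxide.
Check the 16 heavy atoms by environment: 5× C (X4) → no; 3× C (X3) → no; 3× O (X1) → match; 1× N (X3) → no; 1× Cl (X1) → no; 1× O (X2) → no; 1× F (X1) → no; 1× S (X2) → no.
That gives 3 matching atoms.

3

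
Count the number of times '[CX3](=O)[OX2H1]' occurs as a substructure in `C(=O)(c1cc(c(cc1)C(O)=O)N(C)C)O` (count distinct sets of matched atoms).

2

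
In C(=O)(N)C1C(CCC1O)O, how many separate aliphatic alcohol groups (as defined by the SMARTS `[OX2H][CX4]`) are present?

[OX2H][CX4] is the SMARTS for an aliphatic alcohol: a hydroxyl oxygen bound to an sp3 (X4) carbon.
The molecule carries 2 separate instances of a hydroxyl group (-OH) meeting every constraint; each maps to a distinct set of atoms, giving 2 matches.

2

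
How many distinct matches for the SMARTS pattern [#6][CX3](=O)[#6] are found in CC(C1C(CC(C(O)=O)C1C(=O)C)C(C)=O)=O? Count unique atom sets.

3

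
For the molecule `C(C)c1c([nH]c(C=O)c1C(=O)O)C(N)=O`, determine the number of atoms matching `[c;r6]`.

0

The query [c;r6] means: aromatic carbon that belongs to a six-membered ring.
Check the 15 heavy atoms by environment: 1× n (aromatic, in 5-ring) → no; 4× c (aromatic, in 5-ring) → no; 5× C (acyclic) → no; 4× O (acyclic) → no; 1× N (acyclic) → no.
No environment satisfies the query, so 0 matching atoms.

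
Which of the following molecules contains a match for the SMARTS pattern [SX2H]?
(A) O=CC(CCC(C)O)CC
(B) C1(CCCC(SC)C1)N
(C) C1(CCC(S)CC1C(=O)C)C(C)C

C

[SX2H] describes an aliphatic sulfur with two connections, one being H (a thiol).
(A) has a hydroxyl group (-OH) but it is an -OH, not an -SH.
(B) has a methylthio ether (-SCH3) but the sulfur has H0 (bonded to two carbons), not H1.
(C) contains a thiol (-SH), which satisfies every atom and bond constraint.
So the answer is (C).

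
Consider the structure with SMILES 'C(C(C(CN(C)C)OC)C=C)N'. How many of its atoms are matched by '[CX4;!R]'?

7

The query [CX4;!R] means: aliphatic carbon with four total connections, not in a ring.
Check the 12 heavy atoms by environment: 7× C (X4, acyclic) → match; 1× O (X2, acyclic) → no; 2× N (X3, acyclic) → no; 2× C (X3, acyclic) → no.
That gives 7 matching atoms.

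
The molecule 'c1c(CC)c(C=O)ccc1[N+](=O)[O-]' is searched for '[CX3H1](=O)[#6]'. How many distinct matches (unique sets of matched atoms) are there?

[CX3H1](=O)[#6] is the SMARTS for an aldehyde: an sp2 carbon with one H, double-bonded to O and single-bonded to carbon.
Exactly one fragment in the molecule meets all constraints, giving 1 match.

1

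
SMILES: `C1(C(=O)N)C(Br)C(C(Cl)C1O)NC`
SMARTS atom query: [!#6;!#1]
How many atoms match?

Check the 13 heavy atoms by environment: 7× C → no; 2× N → match; 2× O → match; 1× Br → match; 1× Cl → match.
Summing the matching environments: 2 + 2 + 1 + 1 = 6 matching atoms.

6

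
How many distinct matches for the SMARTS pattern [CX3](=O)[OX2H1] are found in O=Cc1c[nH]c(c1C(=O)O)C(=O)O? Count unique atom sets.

2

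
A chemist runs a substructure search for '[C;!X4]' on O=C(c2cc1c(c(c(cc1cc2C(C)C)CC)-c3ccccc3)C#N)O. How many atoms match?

The query [C;!X4] means: aliphatic carbon that does not have four total connections.
Check the 26 heavy atoms by environment: 16× c (aromatic, X3) → no; 5× C (X4) → no; 1× C (X2) → match; 1× N (X1) → no; 1× C (X3) → match; 1× O (X1) → no; 1× O (X2) → no.
Summing the matching environments: 1 + 1 = 2 matching atoms.

2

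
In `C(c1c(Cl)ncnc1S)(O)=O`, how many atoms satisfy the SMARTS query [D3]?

Check the 11 heavy atoms by environment: 2× n (aromatic, D2) → no; 1× c (aromatic, D2) → no; 3× c (aromatic, D3) → match; 1× C (D3) → match; 2× O (D1) → no; 1× S (D1) → no; 1× Cl (D1) → no.
Summing the matching environments: 3 + 1 = 4 matching atoms.

4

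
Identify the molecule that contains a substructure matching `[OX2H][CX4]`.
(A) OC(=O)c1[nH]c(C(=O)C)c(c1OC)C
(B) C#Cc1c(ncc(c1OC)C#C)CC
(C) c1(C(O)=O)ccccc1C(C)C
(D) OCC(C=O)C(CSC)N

[OX2H][CX4] describes a hydroxyl oxygen bound to an sp3 (X4) carbon (an aliphatic alcohol).
(A) has a carboxylic acid group (-C(=O)OH) but the -OH is on a CX3 carbonyl carbon, not a CX4 carbon.
(B) has a methoxy ether (-OCH3) but the oxygen has H0 (ether), not H1.
(C) has a carboxylic acid group (-C(=O)OH) but the -OH is on a CX3 carbonyl carbon, not a CX4 carbon.
(D) contains a hydroxyl group (-OH), which satisfies every atom and bond constraint.
So the answer is (D).

D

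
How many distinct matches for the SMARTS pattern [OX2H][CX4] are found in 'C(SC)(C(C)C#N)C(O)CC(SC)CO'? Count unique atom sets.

2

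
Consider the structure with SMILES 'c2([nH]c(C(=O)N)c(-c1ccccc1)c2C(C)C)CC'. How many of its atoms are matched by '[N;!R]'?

1

The query [N;!R] means: aliphatic nitrogen not in a ring.
Check the 19 heavy atoms by environment: 1× n (aromatic, in 5-ring) → no; 4× c (aromatic, in 5-ring) → no; 6× C (acyclic) → no; 6× c (aromatic, in 6-ring) → no; 1× O (acyclic) → no; 1× N (acyclic) → match.
That gives 1 matching atom.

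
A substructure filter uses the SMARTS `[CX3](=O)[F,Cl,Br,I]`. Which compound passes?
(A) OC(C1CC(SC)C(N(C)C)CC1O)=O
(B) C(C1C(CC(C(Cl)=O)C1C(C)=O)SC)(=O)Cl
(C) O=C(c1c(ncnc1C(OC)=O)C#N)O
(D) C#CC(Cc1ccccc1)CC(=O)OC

B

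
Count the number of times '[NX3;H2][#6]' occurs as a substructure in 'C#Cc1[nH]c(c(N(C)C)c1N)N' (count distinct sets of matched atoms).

[NX3;H2][#6] is the SMARTS for a primary amine: a trivalent nitrogen with two H attached to carbon.
The molecule carries 2 separate instances of a primary amino group (-NH2) meeting every constraint; each maps to a distinct set of atoms, giving 2 matches.

2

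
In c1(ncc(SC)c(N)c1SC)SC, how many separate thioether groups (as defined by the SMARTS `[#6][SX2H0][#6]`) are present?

3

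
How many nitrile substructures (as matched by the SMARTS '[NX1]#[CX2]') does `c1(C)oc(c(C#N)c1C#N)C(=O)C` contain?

[NX1]#[CX2] is the SMARTS for a nitrile: a nitrogen triple-bonded to a two-connected carbon.
The molecule carries 2 separate instances of a nitrile (-C#N) meeting every constraint; each maps to a distinct set of atoms, giving 2 matches.

2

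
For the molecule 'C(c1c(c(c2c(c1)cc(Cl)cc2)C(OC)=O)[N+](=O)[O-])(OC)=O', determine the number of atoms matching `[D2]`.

Check the 22 heavy atoms by environment: 6× c (aromatic, D3) → no; 4× c (aromatic, D2) → match; 2× C (D3) → no; 3× O (D1) → no; 2× O (D2) → match; 2× C (D1) → no; 1× Cl (D1) → no; 1× N (charge +1, D3) → no; 1× O (charge -1, D1) → no.
Summing the matching environments: 4 + 2 = 6 matching atoms.

6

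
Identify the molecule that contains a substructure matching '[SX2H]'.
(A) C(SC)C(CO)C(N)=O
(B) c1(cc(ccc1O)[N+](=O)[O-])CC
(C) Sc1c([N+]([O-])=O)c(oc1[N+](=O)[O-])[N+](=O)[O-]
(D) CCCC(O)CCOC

[SX2H] describes an aliphatic sulfur with two connections, one being H (a thiol).
(A) has a methylthio ether (-SCH3) but the sulfur has H0 (bonded to two carbons), not H1.
(B) has a hydroxyl group (-OH) but it is an -OH, not an -SH.
(C) contains a thiol (-SH), which satisfies every atom and bond constraint.
(D) has a hydroxyl group (-OH) but it is an -OH, not an -SH.
So the answer is (C).

C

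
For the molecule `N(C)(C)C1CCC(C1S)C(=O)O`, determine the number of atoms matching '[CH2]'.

2

The query [CH2] means: aliphatic carbon with exactly two hydrogens.
Check the 12 heavy atoms by environment: 3× C (H1) → no; 2× C (H2) → match; 1× S (H1) → no; 1× C (H0) → no; 1× O (H0) → no; 1× O (H1) → no; 1× N (H0) → no; 2× C (H3) → no.
That gives 2 matching atoms.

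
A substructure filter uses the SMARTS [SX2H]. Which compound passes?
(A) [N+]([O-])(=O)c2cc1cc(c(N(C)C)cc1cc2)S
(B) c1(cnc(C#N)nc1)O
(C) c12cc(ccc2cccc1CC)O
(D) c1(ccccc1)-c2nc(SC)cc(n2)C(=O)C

[SX2H] describes an aliphatic sulfur with two connections, one being H (a thiol).
(A) contains a thiol (-SH), which satisfies every atom and bond constraint.
(B) has a hydroxyl group (-OH) but it is an -OH, not an -SH.
(C) has a hydroxyl group (-OH) but it is an -OH, not an -SH.
(D) has a methylthio ether (-SCH3) but the sulfur has H0 (bonded to two carbons), not H1.
So the answer is (A).

A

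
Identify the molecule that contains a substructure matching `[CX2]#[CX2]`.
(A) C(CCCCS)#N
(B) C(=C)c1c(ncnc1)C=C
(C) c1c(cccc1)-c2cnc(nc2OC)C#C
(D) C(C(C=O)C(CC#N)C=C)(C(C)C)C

[CX2]#[CX2] describes a carbon-carbon triple bond (an alkyne).
(A) has a nitrile (-C#N) but the triple bond is C#N, not C#C.
(B) has a vinyl group (-CH=CH2) but the C=C is a double bond; both carbons are CX3, not CX2.
(C) contains an ethynyl group (-C#CH), which satisfies every atom and bond constraint.
(D) has a vinyl group (-CH=CH2) but the C=C is a double bond; both carbons are CX3, not CX2.
So the answer is (C).

C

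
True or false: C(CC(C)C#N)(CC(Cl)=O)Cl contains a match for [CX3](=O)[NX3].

False

The pattern [CX3](=O)[NX3] describes a carbonyl carbon bonded to a trivalent nitrogen — an amide.
The closest candidate here is a nitrile (-C#N), but the nitrile N is NX1 (triple-bonded), not NX3. No other fragment satisfies the full query, so there is no match.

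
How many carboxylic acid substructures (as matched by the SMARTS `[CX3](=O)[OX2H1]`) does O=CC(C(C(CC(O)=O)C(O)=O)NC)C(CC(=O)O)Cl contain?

3

[CX3](=O)[OX2H1] is the SMARTS for a carboxylic acid: an sp2 carbon double-bonded to O and single-bonded to an -OH oxygen.
The molecule carries 3 separate instances of a carboxylic acid group (-C(=O)OH) meeting every constraint; each maps to a distinct set of atoms, giving 3 matches.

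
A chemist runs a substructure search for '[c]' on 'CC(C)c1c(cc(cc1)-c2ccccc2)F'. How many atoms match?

12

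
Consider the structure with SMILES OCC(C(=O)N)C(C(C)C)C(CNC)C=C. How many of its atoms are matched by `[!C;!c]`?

4

Check the 16 heavy atoms by environment: 12× C → no; 2× O → match; 2× N → match.
Summing the matching environments: 2 + 2 = 4 matching atoms.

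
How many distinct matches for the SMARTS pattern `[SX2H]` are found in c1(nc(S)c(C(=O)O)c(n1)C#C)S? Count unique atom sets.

2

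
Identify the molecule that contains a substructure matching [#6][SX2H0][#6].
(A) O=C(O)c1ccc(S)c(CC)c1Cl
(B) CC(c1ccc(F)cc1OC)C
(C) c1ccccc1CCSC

C

[#6][SX2H0][#6] describes an aliphatic sulfur bridging two carbons with no H on the sulfur (a thioether).
(A) has a thiol (-SH) but the sulfur has H1, not H0 bridging two carbons.
(B) has a methoxy ether (-OCH3) but the bridging atom is O, not S.
(C) contains a methylthio ether (-SCH3), which satisfies every atom and bond constraint.
So the answer is (C).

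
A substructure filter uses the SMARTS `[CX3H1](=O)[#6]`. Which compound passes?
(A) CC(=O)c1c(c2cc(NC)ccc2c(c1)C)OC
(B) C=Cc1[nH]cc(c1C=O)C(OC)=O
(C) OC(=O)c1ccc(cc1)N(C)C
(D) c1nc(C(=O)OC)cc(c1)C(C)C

[CX3H1](=O)[#6] describes an sp2 carbon with one H, double-bonded to O and single-bonded to carbon (an aldehyde).
(A) has an acetyl/ketone group (-C(=O)CH3) but the carbonyl carbon has H0 (two carbon neighbours), not H1.
(B) contains an aldehyde (-CHO), which satisfies every atom and bond constraint.
(C) has a carboxylic acid group (-C(=O)OH) but the carbonyl carbon has H0 and is bonded to O, not H1.
(D) has a methyl-ester group (-C(=O)OCH3) but the carbonyl carbon has H0, not H1.
So the answer is (B).

B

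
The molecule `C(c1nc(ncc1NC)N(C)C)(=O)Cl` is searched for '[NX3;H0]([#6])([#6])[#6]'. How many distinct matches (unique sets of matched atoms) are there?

1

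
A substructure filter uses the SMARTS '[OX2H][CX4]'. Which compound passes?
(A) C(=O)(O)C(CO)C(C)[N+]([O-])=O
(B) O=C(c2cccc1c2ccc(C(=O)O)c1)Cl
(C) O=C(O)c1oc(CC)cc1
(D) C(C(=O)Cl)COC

A

[OX2H][CX4] describes a hydroxyl oxygen bound to an sp3 (X4) carbon (an aliphatic alcohol).
(A) contains a hydroxyl group (-OH), which satisfies every atom and bond constraint.
(B) has a carboxylic acid group (-C(=O)OH) but the -OH is on a CX3 carbonyl carbon, not a CX4 carbon.
(C) has a carboxylic acid group (-C(=O)OH) but the -OH is on a CX3 carbonyl carbon, not a CX4 carbon.
(D) has a methoxy ether (-OCH3) but the oxygen has H0 (ether), not H1.
So the answer is (A).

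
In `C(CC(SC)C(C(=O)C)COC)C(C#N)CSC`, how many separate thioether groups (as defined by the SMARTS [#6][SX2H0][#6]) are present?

2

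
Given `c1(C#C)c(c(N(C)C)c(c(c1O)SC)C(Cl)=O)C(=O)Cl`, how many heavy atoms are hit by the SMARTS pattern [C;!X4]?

4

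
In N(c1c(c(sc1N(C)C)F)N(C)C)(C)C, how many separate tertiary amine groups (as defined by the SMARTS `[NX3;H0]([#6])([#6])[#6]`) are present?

[NX3;H0]([#6])([#6])[#6] is the SMARTS for a tertiary amine: a trivalent nitrogen with no H, bonded to three carbons.
The molecule carries 3 separate instances of a dimethylamino group (-N(CH3)2) meeting every constraint; each maps to a distinct set of atoms, giving 3 matches.

3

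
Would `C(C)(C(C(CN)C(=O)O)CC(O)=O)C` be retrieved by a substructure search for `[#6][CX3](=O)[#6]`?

The pattern [#6][CX3](=O)[#6] describes a carbonyl carbon (no H) flanked by two carbons — a ketone.
The closest candidate here is a carboxylic acid group (-C(=O)OH), but one neighbour of the carbonyl carbon is O, not C. No other fragment satisfies the full query, so there is no match.

No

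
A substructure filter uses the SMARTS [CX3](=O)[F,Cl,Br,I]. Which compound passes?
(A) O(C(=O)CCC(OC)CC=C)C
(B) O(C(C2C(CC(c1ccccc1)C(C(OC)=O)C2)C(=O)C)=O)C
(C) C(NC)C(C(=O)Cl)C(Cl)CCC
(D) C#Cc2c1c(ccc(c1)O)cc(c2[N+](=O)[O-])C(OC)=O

C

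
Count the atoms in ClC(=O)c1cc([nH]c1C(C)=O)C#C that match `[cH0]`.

The query [cH0] means: aromatic carbon with no attached hydrogen (substituted or ring-fusion).
Check the 13 heavy atoms by environment: 1× n (aromatic, H1) → no; 3× c (aromatic, H0) → match; 1× c (aromatic, H1) → no; 3× C (H0) → no; 2× O (H0) → no; 1× Cl (H0) → no; 1× C (H1) → no; 1× C (H3) → no.
That gives 3 matching atoms.

3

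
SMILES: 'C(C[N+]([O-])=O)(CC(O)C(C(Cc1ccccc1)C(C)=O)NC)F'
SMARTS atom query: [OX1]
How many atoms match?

3

The query [OX1] means: aliphatic oxygen with one total connection — typically a carbonyl =O or an oxide.
Check the 23 heavy atoms by environment: 9× C (X4) → no; 6× c (aromatic, X3) → no; 1× F (X1) → no; 1× N (charge +1, X3) → no; 1× O (charge -1, X1) → match; 2× O (X1) → match; 1× O (X2) → no; 1× N (X3) → no; 1× C (X3) → no.
Summing the matching environments: 1 + 2 = 3 matching atoms.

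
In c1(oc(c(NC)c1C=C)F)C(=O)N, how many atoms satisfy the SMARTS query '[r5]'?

The query [r5] means: r5 matches atoms in a five-membered ring.
Check the 13 heavy atoms by environment: 1× o (aromatic, in 5-ring) → match; 4× c (aromatic, in 5-ring) → match; 4× C (acyclic) → no; 1× O (acyclic) → no; 2× N (acyclic) → no; 1× F (acyclic) → no.
Summing the matching environments: 1 + 4 = 5 matching atoms.

5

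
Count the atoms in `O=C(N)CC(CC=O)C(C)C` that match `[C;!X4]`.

The query [C;!X4] means: aliphatic carbon that does not have four total connections.
Check the 11 heavy atoms by environment: 6× C (X4) → no; 2× C (X3) → match; 2× O (X1) → no; 1× N (X3) → no.
That gives 2 matching atoms.

2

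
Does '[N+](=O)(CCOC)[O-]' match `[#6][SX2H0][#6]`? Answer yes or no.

No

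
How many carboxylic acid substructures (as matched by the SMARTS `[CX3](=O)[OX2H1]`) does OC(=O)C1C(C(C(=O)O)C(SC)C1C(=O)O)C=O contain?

3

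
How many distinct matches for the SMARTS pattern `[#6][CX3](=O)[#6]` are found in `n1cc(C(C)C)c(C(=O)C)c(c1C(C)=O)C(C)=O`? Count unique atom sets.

3

[#6][CX3](=O)[#6] is the SMARTS for a ketone: a carbonyl carbon (no H) flanked by two carbons.
The molecule carries 3 separate instances of an acetyl/ketone group (-C(=O)CH3) meeting every constraint; each maps to a distinct set of atoms, giving 3 matches.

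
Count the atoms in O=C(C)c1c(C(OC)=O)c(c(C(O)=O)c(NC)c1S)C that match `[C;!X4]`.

The query [C;!X4] means: aliphatic carbon that does not have four total connections.
Check the 20 heavy atoms by environment: 6× c (aromatic, X3) → no; 3× C (X3) → match; 3× O (X1) → no; 2× O (X2) → no; 4× C (X4) → no; 1× N (X3) → no; 1× S (X2) → no.
That gives 3 matching atoms.

3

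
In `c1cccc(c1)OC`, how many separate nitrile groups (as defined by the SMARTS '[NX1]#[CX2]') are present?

0

[NX1]#[CX2] is the SMARTS for a nitrile: a nitrogen triple-bonded to a two-connected carbon.
No fragment in the molecule satisfies every constraint, giving 0 matches.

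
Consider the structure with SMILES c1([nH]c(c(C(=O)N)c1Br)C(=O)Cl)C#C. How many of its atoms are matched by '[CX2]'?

The query [CX2] means: C with X2: aliphatic carbon with exactly 2 total connections.
Check the 14 heavy atoms by environment: 1× n (aromatic, X3) → no; 4× c (aromatic, X3) → no; 2× C (X3) → no; 2× O (X1) → no; 1× Cl (X1) → no; 1× Br (X1) → no; 1× N (X3) → no; 2× C (X2) → match.
That gives 2 matching atoms.

2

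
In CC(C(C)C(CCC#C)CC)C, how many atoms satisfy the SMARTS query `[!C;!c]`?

0

The query [!C;!c] means: neither aliphatic nor aromatic carbon — same as [!#6].
Check the 12 heavy atoms by environment: 12× C → no.
No environment satisfies the query, so 0 matching atoms.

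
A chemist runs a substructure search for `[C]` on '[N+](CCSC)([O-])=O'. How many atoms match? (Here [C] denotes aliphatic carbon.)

3

Check the 7 heavy atoms by environment: 3× C → match; 1× S → no; 1× N (charge +1) → no; 1× O (charge -1) → no; 1× O → no.
That gives 3 matching atoms.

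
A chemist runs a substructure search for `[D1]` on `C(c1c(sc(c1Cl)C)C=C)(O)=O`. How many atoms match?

5

The query [D1] means: atom with exactly one heavy-atom neighbour (degree 1).
Check the 12 heavy atoms by environment: 1× s (aromatic, D2) → no; 4× c (aromatic, D3) → no; 2× C (D1) → match; 1× C (D2) → no; 1× Cl (D1) → match; 1× C (D3) → no; 2× O (D1) → match.
Summing the matching environments: 2 + 1 + 2 = 5 matching atoms.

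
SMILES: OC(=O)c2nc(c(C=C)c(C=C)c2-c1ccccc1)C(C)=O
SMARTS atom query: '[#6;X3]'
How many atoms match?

17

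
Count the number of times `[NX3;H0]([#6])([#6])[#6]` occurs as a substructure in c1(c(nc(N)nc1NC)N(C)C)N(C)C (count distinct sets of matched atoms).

[NX3;H0]([#6])([#6])[#6] is the SMARTS for a tertiary amine: a trivalent nitrogen with no H, bonded to three carbons.
The molecule carries 2 separate instances of a dimethylamino group (-N(CH3)2) meeting every constraint; each maps to a distinct set of atoms, giving 2 matches.

2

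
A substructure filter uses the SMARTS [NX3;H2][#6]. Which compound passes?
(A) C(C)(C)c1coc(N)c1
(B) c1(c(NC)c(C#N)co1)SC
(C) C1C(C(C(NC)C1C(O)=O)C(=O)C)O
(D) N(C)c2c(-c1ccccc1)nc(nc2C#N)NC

A

[NX3;H2][#6] describes a trivalent nitrogen with two H attached to carbon (a primary amine).
(A) contains a primary amino group (-NH2), which satisfies every atom and bond constraint.
(B) has a nitrile (-C#N) but the nitrogen is NX1 (triple-bonded), not NX3 with two H.
(C) has an N-methylamino group (-NHCH3) but the nitrogen bears two carbons and only one H (H1), not H2.
(D) has an N-methylamino group (-NHCH3) but the nitrogen bears two carbons and only one H (H1), not H2.
So the answer is (A).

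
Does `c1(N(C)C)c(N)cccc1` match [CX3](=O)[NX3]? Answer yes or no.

No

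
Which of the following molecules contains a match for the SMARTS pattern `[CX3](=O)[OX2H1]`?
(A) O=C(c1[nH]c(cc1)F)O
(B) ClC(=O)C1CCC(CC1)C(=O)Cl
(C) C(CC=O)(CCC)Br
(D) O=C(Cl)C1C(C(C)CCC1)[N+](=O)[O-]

[CX3](=O)[OX2H1] describes an sp2 carbon double-bonded to O and single-bonded to an -OH oxygen (a carboxylic acid).
(A) contains a carboxylic acid group (-C(=O)OH), which satisfies every atom and bond constraint.
(B) has an acyl chloride (-C(=O)Cl) but the carbonyl is bonded to Cl, not to an -OH oxygen.
(C) has an aldehyde (-CHO) but there is no singly-bonded oxygen on the carbonyl carbon.
(D) has an acyl chloride (-C(=O)Cl) but the carbonyl is bonded to Cl, not to an -OH oxygen.
So the answer is (A).

A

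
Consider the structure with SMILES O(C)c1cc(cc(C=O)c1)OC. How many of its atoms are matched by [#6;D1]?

Check the 12 heavy atoms by environment: 3× c (aromatic, D2) → no; 3× c (aromatic, D3) → no; 2× O (D2) → no; 2× C (D1) → match; 1× C (D2) → no; 1× O (D1) → no.
That gives 2 matching atoms.

2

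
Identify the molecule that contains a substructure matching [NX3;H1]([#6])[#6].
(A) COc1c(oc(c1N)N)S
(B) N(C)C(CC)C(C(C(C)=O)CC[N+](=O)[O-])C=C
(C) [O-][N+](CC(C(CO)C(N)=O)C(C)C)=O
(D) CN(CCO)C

B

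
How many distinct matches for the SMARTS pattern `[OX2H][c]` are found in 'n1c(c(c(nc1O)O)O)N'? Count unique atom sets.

3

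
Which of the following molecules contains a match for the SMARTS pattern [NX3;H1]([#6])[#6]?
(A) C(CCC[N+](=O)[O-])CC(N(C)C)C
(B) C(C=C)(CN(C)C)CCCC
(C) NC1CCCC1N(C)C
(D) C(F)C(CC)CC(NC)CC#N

[NX3;H1]([#6])[#6] describes a trivalent nitrogen with one H, bonded to two carbons (a secondary amine).
(A) has a dimethylamino group (-N(CH3)2) but the nitrogen has H0, not H1.
(B) has a dimethylamino group (-N(CH3)2) but the nitrogen has H0, not H1.
(C) has a dimethylamino group (-N(CH3)2) but the nitrogen has H0, not H1.
(D) contains an N-methylamino group (-NHCH3), which satisfies every atom and bond constraint.
So the answer is (D).

D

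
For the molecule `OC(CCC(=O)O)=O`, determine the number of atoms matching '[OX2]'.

2

The query [OX2] means: aliphatic oxygen with two total connections — ether, hydroxyl, or ester single-bond O.
Check the 8 heavy atoms by environment: 2× C (X4) → no; 2× C (X3) → no; 2× O (X1) → no; 2× O (X2) → match.
That gives 2 matching atoms.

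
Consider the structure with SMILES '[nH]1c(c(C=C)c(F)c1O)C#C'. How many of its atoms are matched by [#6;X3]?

Check the 11 heavy atoms by environment: 1× n (aromatic, X3) → no; 4× c (aromatic, X3) → match; 1× F (X1) → no; 2× C (X3) → match; 2× C (X2) → no; 1× O (X2) → no.
Summing the matching environments: 4 + 2 = 6 matching atoms.

6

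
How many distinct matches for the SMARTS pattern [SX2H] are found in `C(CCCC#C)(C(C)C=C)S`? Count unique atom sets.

[SX2H] is the SMARTS for a thiol: an aliphatic sulfur with two connections, one being H.
Exactly one fragment in the molecule meets all constraints, giving 1 match.

1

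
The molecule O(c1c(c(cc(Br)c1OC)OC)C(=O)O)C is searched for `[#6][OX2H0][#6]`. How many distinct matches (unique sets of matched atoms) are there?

3

[#6][OX2H0][#6] is the SMARTS for an ether: an aliphatic oxygen bridging two carbons with no H on the oxygen.
The molecule carries 3 separate instances of a methoxy ether (-OCH3) meeting every constraint; each maps to a distinct set of atoms, giving 3 matches.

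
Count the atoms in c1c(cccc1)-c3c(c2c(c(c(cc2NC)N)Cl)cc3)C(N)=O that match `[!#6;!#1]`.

Check the 23 heavy atoms by environment: 16× c (aromatic) → no; 1× Cl → match; 2× C → no; 1× O → match; 3× N → match.
Summing the matching environments: 1 + 1 + 3 = 5 matching atoms.

5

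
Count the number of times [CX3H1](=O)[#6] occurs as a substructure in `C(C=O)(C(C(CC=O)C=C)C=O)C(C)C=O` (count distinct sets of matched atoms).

4

[CX3H1](=O)[#6] is the SMARTS for an aldehyde: an sp2 carbon with one H, double-bonded to O and single-bonded to carbon.
The molecule carries 4 separate instances of an aldehyde (-CHO) meeting every constraint; each maps to a distinct set of atoms, giving 4 matches.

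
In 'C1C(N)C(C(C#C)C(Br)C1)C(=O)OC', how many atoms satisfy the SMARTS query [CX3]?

1

The query [CX3] means: C with X3: aliphatic carbon with exactly 3 total connections.
Check the 14 heavy atoms by environment: 7× C (X4) → no; 1× Br (X1) → no; 1× N (X3) → no; 1× C (X3) → match; 1× O (X1) → no; 1× O (X2) → no; 2× C (X2) → no.
That gives 1 matching atom.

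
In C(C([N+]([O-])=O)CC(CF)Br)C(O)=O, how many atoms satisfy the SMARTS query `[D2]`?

3

Check the 13 heavy atoms by environment: 3× C (D2) → match; 3× C (D3) → no; 3× O (D1) → no; 1× F (D1) → no; 1× N (charge +1, D3) → no; 1× O (charge -1, D1) → no; 1× Br (D1) → no.
That gives 3 matching atoms.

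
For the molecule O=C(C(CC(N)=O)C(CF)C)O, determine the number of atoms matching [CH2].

The query [CH2] means: aliphatic carbon with exactly two hydrogens.
Check the 12 heavy atoms by environment: 2× C (H2) → match; 2× C (H1) → no; 2× C (H0) → no; 2× O (H0) → no; 1× O (H1) → no; 1× F (H0) → no; 1× N (H2) → no; 1× C (H3) → no.
That gives 2 matching atoms.

2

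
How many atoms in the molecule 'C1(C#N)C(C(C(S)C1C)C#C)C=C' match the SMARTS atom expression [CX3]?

Check the 13 heavy atoms by environment: 6× C (X4) → no; 3× C (X2) → no; 1× N (X1) → no; 1× S (X2) → no; 2× C (X3) → match.
That gives 2 matching atoms.

2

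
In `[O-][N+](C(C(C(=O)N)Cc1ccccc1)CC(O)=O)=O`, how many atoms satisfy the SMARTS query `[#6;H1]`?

7

The query [#6;H1] means: any carbon bearing exactly one hydrogen.
Check the 19 heavy atoms by environment: 2× C (H2) → no; 2× C (H1) → match; 1× c (aromatic, H0) → no; 5× c (aromatic, H1) → match; 2× C (H0) → no; 3× O (H0) → no; 1× N (H2) → no; 1× O (H1) → no; 1× N (charge +1, H0) → no; 1× O (charge -1, H0) → no.
Summing the matching environments: 2 + 5 = 7 matching atoms.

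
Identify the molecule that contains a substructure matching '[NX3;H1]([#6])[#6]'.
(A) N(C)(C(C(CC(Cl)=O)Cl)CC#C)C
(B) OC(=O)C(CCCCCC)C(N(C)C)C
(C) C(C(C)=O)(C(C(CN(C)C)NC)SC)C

[NX3;H1]([#6])[#6] describes a trivalent nitrogen with one H, bonded to two carbons (a secondary amine).
(A) has a dimethylamino group (-N(CH3)2) but the nitrogen has H0, not H1.
(B) has a dimethylamino group (-N(CH3)2) but the nitrogen has H0, not H1.
(C) contains an N-methylamino group (-NHCH3), which satisfies every atom and bond constraint.
So the answer is (C).

C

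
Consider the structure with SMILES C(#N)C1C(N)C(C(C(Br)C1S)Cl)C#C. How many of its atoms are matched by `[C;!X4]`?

The query [C;!X4] means: aliphatic carbon that does not have four total connections.
Check the 14 heavy atoms by environment: 6× C (X4) → no; 1× S (X2) → no; 1× Br (X1) → no; 1× N (X3) → no; 3× C (X2) → match; 1× N (X1) → no; 1× Cl (X1) → no.
That gives 3 matching atoms.

3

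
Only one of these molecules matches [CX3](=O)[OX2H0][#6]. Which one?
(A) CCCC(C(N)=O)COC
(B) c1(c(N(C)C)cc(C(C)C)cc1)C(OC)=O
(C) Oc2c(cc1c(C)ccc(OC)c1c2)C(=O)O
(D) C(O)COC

[CX3](=O)[OX2H0][#6] describes a carbonyl carbon bonded to an oxygen that is itself bonded to carbon (no H on that O) (an ester).
(A) has a primary amide (-C(=O)NH2) but the carbonyl is bonded to N, not to an O-C linkage.
(B) contains a methyl-ester group (-C(=O)OCH3), which satisfies every atom and bond constraint.
(C) has a carboxylic acid group (-C(=O)OH) but the singly-bonded O carries H (OX2H1, not H0).
(D) has a methoxy ether (-OCH3) but the ether oxygen is not adjacent to a C=O carbon.
So the answer is (B).

B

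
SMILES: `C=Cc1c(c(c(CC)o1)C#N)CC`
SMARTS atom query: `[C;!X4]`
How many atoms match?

The query [C;!X4] means: aliphatic carbon that does not have four total connections.
Check the 13 heavy atoms by environment: 1× o (aromatic, X2) → no; 4× c (aromatic, X3) → no; 1× C (X2) → match; 1× N (X1) → no; 2× C (X3) → match; 4× C (X4) → no.
Summing the matching environments: 1 + 2 = 3 matching atoms.

3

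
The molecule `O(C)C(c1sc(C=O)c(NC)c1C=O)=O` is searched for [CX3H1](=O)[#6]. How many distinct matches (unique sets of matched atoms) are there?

2

[CX3H1](=O)[#6] is the SMARTS for an aldehyde: an sp2 carbon with one H, double-bonded to O and single-bonded to carbon.
The molecule carries 2 separate instances of an aldehyde (-CHO) meeting every constraint; each maps to a distinct set of atoms, giving 2 matches.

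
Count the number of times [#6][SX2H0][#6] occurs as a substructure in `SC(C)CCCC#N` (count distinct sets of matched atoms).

0

[#6][SX2H0][#6] is the SMARTS for a thioether: an aliphatic sulfur bridging two carbons with no H on the sulfur.
The molecule has a thiol (-SH), but the sulfur has H1, not H0 bridging two carbons; nothing else fits, so there are 0 matches.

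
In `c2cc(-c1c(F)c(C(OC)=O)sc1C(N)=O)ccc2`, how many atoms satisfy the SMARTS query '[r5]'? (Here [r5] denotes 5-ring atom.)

The query [r5] means: r5 matches atoms in a five-membered ring.
Check the 19 heavy atoms by environment: 1× s (aromatic, in 5-ring) → match; 4× c (aromatic, in 5-ring) → match; 3× C (acyclic) → no; 3× O (acyclic) → no; 1× F (acyclic) → no; 6× c (aromatic, in 6-ring) → no; 1× N (acyclic) → no.
Summing the matching environments: 1 + 4 = 5 matching atoms.

5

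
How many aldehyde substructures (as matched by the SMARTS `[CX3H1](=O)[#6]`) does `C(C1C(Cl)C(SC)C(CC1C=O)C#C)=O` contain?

2

[CX3H1](=O)[#6] is the SMARTS for an aldehyde: an sp2 carbon with one H, double-bonded to O and single-bonded to carbon.
The molecule carries 2 separate instances of an aldehyde (-CHO) meeting every constraint; each maps to a distinct set of atoms, giving 2 matches.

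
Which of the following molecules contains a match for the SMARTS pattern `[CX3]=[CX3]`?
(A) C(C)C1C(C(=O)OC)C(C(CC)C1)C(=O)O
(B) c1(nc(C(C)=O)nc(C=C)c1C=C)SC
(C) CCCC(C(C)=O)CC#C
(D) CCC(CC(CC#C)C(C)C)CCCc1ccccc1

[CX3]=[CX3] describes a non-aromatic C=C double bond between two sp2 carbons (an alkene).
(A) has an ethyl group (-CH2CH3) but its C-C bond is a single bond between CX4 carbons, not CX3=CX3.
(B) contains a vinyl group (-CH=CH2), which satisfies every atom and bond constraint.
(C) has an ethynyl group (-C#CH) but the C-C bond is a triple bond, not a double bond.
(D) has an ethynyl group (-C#CH) but the C-C bond is a triple bond, not a double bond.
So the answer is (B).

B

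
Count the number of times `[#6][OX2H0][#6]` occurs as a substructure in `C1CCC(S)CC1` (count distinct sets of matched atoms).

[#6][OX2H0][#6] is the SMARTS for an ether: an aliphatic oxygen bridging two carbons with no H on the oxygen.
No fragment in the molecule satisfies every constraint, giving 0 matches.

0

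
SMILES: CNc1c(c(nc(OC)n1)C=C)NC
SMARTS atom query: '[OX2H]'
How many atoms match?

0

The query [OX2H] means: aliphatic oxygen with two connections, one of which is H — an -OH oxygen.
Check the 14 heavy atoms by environment: 2× n (aromatic, H0, X2) → no; 4× c (aromatic, H0, X3) → no; 2× N (H1, X3) → no; 3× C (H3, X4) → no; 1× C (H1, X3) → no; 1× C (H2, X3) → no; 1× O (H0, X2) → no.
No environment satisfies the query, so 0 matching atoms.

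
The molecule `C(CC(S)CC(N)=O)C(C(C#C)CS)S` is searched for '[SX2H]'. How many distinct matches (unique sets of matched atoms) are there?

3

[SX2H] is the SMARTS for a thiol: an aliphatic sulfur with two connections, one being H.
The molecule carries 3 separate instances of a thiol (-SH) meeting every constraint; each maps to a distinct set of atoms, giving 3 matches.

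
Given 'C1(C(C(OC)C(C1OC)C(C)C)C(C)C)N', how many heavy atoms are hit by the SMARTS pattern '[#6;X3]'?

0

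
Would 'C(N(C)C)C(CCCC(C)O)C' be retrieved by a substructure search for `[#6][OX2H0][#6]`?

No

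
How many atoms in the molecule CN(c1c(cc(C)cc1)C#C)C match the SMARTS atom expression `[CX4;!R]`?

3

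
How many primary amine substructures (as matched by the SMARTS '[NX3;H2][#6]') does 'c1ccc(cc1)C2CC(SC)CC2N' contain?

1

[NX3;H2][#6] is the SMARTS for a primary amine: a trivalent nitrogen with two H attached to carbon.
Exactly one fragment in the molecule meets all constraints, giving 1 match.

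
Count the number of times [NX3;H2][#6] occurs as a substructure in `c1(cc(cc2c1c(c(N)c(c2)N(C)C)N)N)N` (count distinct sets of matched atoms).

[NX3;H2][#6] is the SMARTS for a primary amine: a trivalent nitrogen with two H attached to carbon.
The molecule carries 4 separate instances of a primary amino group (-NH2) meeting every constraint; each maps to a distinct set of atoms, giving 4 matches.

4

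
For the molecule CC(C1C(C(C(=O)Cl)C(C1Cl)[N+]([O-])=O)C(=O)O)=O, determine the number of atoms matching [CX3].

3

The query [CX3] means: C with X3: aliphatic carbon with exactly 3 total connections.
Check the 18 heavy atoms by environment: 6× C (X4) → no; 2× Cl (X1) → no; 3× C (X3) → match; 4× O (X1) → no; 1× O (X2) → no; 1× N (charge +1, X3) → no; 1× O (charge -1, X1) → no.
That gives 3 matching atoms.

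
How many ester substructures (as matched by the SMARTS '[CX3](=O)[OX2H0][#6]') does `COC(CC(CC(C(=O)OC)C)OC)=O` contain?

2

[CX3](=O)[OX2H0][#6] is the SMARTS for an ester: a carbonyl carbon bonded to an oxygen that is itself bonded to carbon (no H on that O).
The molecule carries 2 separate instances of a methyl-ester group (-C(=O)OCH3) meeting every constraint; each maps to a distinct set of atoms, giving 2 matches.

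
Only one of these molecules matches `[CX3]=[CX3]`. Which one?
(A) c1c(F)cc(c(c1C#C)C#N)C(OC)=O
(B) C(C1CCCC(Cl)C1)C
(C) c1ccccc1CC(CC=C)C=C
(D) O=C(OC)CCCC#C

C

[CX3]=[CX3] describes a non-aromatic C=C double bond between two sp2 carbons (an alkene).
(A) has an ethynyl group (-C#CH) but the C-C bond is a triple bond, not a double bond.
(B) has an ethyl group (-CH2CH3) but its C-C bond is a single bond between CX4 carbons, not CX3=CX3.
(C) contains a vinyl group (-CH=CH2), which satisfies every atom and bond constraint.
(D) has an ethynyl group (-C#CH) but the C-C bond is a triple bond, not a double bond.
So the answer is (C).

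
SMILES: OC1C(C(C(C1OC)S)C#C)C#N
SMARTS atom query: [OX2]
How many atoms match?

Check the 13 heavy atoms by environment: 6× C (X4) → no; 1× S (X2) → no; 2× O (X2) → match; 3× C (X2) → no; 1× N (X1) → no.
That gives 2 matching atoms.

2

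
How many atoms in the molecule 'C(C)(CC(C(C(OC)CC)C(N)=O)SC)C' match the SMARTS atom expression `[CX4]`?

11

The query [CX4] means: C with X4: aliphatic carbon with exactly 4 total connections (bonds + H).
Check the 16 heavy atoms by environment: 11× C (X4) → match; 1× C (X3) → no; 1× O (X1) → no; 1× N (X3) → no; 1× O (X2) → no; 1× S (X2) → no.
That gives 11 matching atoms.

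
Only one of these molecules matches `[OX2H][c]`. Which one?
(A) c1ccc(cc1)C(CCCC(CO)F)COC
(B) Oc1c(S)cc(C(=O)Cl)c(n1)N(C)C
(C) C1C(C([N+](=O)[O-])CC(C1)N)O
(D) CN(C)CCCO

[OX2H][c] describes a hydroxyl oxygen attached to an aromatic carbon (a phenol).
(A) has a hydroxyl group (-OH) but the -OH is on an aliphatic carbon, not an aromatic c.
(B) contains a hydroxyl group (-OH), which satisfies every atom and bond constraint.
(C) has a hydroxyl group (-OH) but the -OH is on an aliphatic carbon, not an aromatic c.
(D) has a hydroxyl group (-OH) but the -OH is on an aliphatic carbon, not an aromatic c.
So the answer is (B).

B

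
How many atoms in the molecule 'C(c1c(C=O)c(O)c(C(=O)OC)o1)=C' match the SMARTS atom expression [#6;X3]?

Check the 14 heavy atoms by environment: 1× o (aromatic, X2) → no; 4× c (aromatic, X3) → match; 4× C (X3) → match; 2× O (X1) → no; 2× O (X2) → no; 1× C (X4) → no.
Summing the matching environments: 4 + 4 = 8 matching atoms.

8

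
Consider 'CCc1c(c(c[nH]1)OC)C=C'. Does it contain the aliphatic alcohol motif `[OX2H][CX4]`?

The pattern [OX2H][CX4] describes a hydroxyl oxygen bound to an sp3 (X4) carbon — an aliphatic alcohol.
The closest candidate here is a methoxy ether (-OCH3), but the oxygen has H0 (ether), not H1. No other fragment satisfies the full query, so there is no match.

No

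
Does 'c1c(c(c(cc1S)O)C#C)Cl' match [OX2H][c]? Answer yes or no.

The pattern [OX2H][c] describes a hydroxyl oxygen attached to an aromatic carbon — a phenol.
The molecule carries a hydroxyl group (-OH), whose atoms satisfy every constraint of the query, so the pattern matches.

Yes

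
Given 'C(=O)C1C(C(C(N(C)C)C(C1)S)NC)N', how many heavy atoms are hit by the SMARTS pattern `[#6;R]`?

The query [#6;R] means: carbon that is part of a ring.
Check the 15 heavy atoms by environment: 6× C (in 6-ring) → match; 3× N (acyclic) → no; 4× C (acyclic) → no; 1× O (acyclic) → no; 1× S (acyclic) → no.
That gives 6 matching atoms.

6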